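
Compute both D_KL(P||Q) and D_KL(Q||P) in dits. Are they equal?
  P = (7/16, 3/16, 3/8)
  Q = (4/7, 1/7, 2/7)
D_KL(P||Q) = 0.0157, D_KL(Q||P) = 0.0157

KL divergence is not symmetric: D_KL(P||Q) ≠ D_KL(Q||P) in general.

D_KL(P||Q) = 0.0157 dits
D_KL(Q||P) = 0.0157 dits

In this case they happen to be equal (to 4 decimal places).

This asymmetry is why KL divergence is not a true distance metric.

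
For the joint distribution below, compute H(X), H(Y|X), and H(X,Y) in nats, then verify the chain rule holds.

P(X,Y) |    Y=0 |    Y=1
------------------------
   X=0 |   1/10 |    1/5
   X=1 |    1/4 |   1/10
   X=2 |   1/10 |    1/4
H(X,Y) = 1.7058, H(X) = 1.0961, H(Y|X) = 0.6097 (all in nats)

Chain rule: H(X,Y) = H(X) + H(Y|X)

Left side — joint entropy directly:
H(X,Y) = -Σ p(x,y) log p(x,y) = 1.7058 nats

Right side — compute H(Y|X) from the conditional distributions:
P(X) = (3/10, 7/20, 7/20), so H(X) = 1.0961 nats
H(Y|X) = Σ_x P(X=x) · H(Y|X=x):
  P(Y|X=0) = (1/3, 2/3), H(Y|X=0) = 0.6365, weight P(X=0) = 3/10
  P(Y|X=1) = (5/7, 2/7), H(Y|X=1) = 0.5983, weight P(X=1) = 7/20
  P(Y|X=2) = (2/7, 5/7), H(Y|X=2) = 0.5983, weight P(X=2) = 7/20
H(Y|X) = 0.6097 nats

H(X) + H(Y|X) = 1.0961 + 0.6097 = 1.7058 nats

Both sides equal 1.7058 nats. ✓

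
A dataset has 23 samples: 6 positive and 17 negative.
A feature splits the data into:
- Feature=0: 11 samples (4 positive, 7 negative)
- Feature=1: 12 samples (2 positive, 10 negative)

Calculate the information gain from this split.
0.0366 bits

Information Gain = H(Y) - H(Y|Feature)

Before split:
P(positive) = 6/23 = 0.2609
H(Y) = 0.8281 bits

After split:
Feature=0: H = 0.9457 bits (weight = 11/23)
Feature=1: H = 0.6500 bits (weight = 12/23)
H(Y|Feature) = (11/23)×0.9457 + (12/23)×0.6500 = 0.7914 bits

Information Gain = 0.8281 - 0.7914 = 0.0366 bits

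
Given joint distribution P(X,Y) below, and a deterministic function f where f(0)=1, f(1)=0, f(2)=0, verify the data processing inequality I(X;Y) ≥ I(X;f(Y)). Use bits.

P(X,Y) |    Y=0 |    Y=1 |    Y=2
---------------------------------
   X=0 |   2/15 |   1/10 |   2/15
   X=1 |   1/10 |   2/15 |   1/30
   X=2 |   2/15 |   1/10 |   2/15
I(X;Y) = 0.0521, I(X;f(Y)) = 0.0001, inequality holds: 0.0521 ≥ 0.0001

Data Processing Inequality: For any Markov chain X → Y → Z, we have I(X;Y) ≥ I(X;Z).

Here Z = f(Y) is a deterministic function of Y, forming X → Y → Z.

Original I(X;Y) = 0.0521 bits

After applying f:
P(X,Z) where Z=f(Y):
- P(X,Z=0) = P(X,Y=1) + P(X,Y=2)
- P(X,Z=1) = P(X,Y=0)

I(X;Z) = I(X;f(Y)) = 0.0001 bits

Verification: 0.0521 ≥ 0.0001 ✓

Information cannot be created by processing; the function f can only lose information about X.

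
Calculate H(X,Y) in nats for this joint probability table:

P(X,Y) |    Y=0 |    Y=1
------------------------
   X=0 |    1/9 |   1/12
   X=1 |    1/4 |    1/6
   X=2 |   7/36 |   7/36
1.7333 nats

Joint entropy is H(X,Y) = -Σ_{x,y} p(x,y) log p(x,y).

Summing over all non-zero entries:
H(X,Y) = -[1/9·log_e(1/9) + 1/12·log_e(1/12) + 1/4·log_e(1/4) + 1/6·log_e(1/6) + 7/36·log_e(7/36) + 7/36·log_e(7/36)]
H(X,Y) = 1.7333 nats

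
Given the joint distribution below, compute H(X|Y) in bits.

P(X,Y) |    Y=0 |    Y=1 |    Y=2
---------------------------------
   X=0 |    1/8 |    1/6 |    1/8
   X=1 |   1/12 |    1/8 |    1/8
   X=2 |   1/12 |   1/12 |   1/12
1.5484 bits

Using the chain rule: H(X|Y) = H(X,Y) - H(Y)

First, compute H(X,Y) = 3.1258 bits

Marginal P(Y) = (7/24, 3/8, 1/3)
H(Y) = 1.5774 bits

H(X|Y) = H(X,Y) - H(Y) = 3.1258 - 1.5774 = 1.5484 bits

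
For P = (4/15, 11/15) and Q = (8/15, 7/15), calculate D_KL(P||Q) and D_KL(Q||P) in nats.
D_KL(P||Q) = 0.1466, D_KL(Q||P) = 0.1588

KL divergence is not symmetric: D_KL(P||Q) ≠ D_KL(Q||P) in general.

D_KL(P||Q) = 0.1466 nats
D_KL(Q||P) = 0.1588 nats

No, they are not equal!

This asymmetry is why KL divergence is not a true distance metric.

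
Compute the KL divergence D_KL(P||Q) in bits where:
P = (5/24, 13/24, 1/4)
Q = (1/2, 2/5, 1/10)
0.3043 bits

KL divergence: D_KL(P||Q) = Σ p(x) log(p(x)/q(x))

Computing term by term:
  x=0: 5/24 × log_2[(5/24)/(1/2)] = 5/24 × -1.2630 = -0.2631
  x=1: 13/24 × log_2[(13/24)/(2/5)] = 13/24 × 0.4374 = 0.2369
  x=2: 1/4 × log_2[(1/4)/(1/10)] = 1/4 × 1.3219 = 0.3305

D_KL(P||Q) = 0.3043 bits

Note: KL divergence is always non-negative and equals 0 iff P = Q.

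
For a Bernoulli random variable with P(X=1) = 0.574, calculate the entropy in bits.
0.9841 bits

The binary entropy function is:
H(p) = -p log(p) - (1-p) log(1-p)

H(0.574) = -0.574 × log_2(0.574) - 0.426 × log_2(0.426)
H(0.574) = 0.9841 bits

Note: Binary entropy is maximized at p=0.5 (H=1 bit) and minimized at p=0 or p=1 (H=0).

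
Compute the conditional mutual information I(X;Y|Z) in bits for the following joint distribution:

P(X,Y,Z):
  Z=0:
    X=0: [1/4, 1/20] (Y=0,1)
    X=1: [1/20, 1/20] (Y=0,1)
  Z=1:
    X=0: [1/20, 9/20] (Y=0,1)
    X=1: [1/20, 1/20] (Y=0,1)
0.0850 bits

Conditional mutual information: I(X;Y|Z) = H(X|Z) + H(Y|Z) - H(X,Y|Z)

H(Z) = 0.9710
H(X,Z) = 1.6855 → H(X|Z) = 0.7145
H(Y,Z) = 1.6855 → H(Y|Z) = 0.7145
H(X,Y,Z) = 2.3150 → H(X,Y|Z) = 1.3440

I(X;Y|Z) = 0.7145 + 0.7145 - 1.3440 = 0.0850 bits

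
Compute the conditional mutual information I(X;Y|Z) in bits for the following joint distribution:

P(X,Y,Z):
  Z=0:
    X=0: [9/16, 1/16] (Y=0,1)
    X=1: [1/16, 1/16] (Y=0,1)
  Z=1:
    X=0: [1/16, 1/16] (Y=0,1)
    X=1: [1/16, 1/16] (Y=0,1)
0.0694 bits

Conditional mutual information: I(X;Y|Z) = H(X|Z) + H(Y|Z) - H(X,Y|Z)

H(Z) = 0.8113
H(X,Z) = 1.5488 → H(X|Z) = 0.7375
H(Y,Z) = 1.5488 → H(Y|Z) = 0.7375
H(X,Y,Z) = 2.2169 → H(X,Y|Z) = 1.4056

I(X;Y|Z) = 0.7375 + 0.7375 - 1.4056 = 0.0694 bits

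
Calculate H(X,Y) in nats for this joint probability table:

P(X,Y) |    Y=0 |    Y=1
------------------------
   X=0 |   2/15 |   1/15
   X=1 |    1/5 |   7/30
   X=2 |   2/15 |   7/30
1.7189 nats

Joint entropy is H(X,Y) = -Σ_{x,y} p(x,y) log p(x,y).

Summing over all non-zero entries:
H(X,Y) = -[2/15·log_e(2/15) + 1/15·log_e(1/15) + 1/5·log_e(1/5) + 7/30·log_e(7/30) + 2/15·log_e(2/15) + 7/30·log_e(7/30)]
H(X,Y) = 1.7189 nats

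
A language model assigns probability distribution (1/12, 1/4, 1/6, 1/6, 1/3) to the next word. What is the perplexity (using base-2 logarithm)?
4.5590

Perplexity is 2^H (or exp(H) for natural log).

First, H = -Σ p log p = 2.1887 bits
Perplexity = 2^2.1887 = 4.5590

Interpretation: The model's uncertainty is equivalent to choosing uniformly among 4.6 options.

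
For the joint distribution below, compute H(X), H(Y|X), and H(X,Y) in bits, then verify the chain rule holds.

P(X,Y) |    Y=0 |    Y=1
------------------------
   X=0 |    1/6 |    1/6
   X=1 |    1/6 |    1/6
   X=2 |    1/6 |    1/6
H(X,Y) = 2.5850, H(X) = 1.5850, H(Y|X) = 1.0000 (all in bits)

Chain rule: H(X,Y) = H(X) + H(Y|X)

Left side — joint entropy directly:
H(X,Y) = -Σ p(x,y) log p(x,y) = 2.5850 bits

Right side — compute H(Y|X) from the conditional distributions:
P(X) = (1/3, 1/3, 1/3), so H(X) = 1.5850 bits
H(Y|X) = Σ_x P(X=x) · H(Y|X=x):
  P(Y|X=0) = (1/2, 1/2), H(Y|X=0) = 1.0000, weight P(X=0) = 1/3
  P(Y|X=1) = (1/2, 1/2), H(Y|X=1) = 1.0000, weight P(X=1) = 1/3
  P(Y|X=2) = (1/2, 1/2), H(Y|X=2) = 1.0000, weight P(X=2) = 1/3
H(Y|X) = 1.0000 bits

H(X) + H(Y|X) = 1.5850 + 1.0000 = 2.5850 bits

Both sides equal 2.5850 bits. ✓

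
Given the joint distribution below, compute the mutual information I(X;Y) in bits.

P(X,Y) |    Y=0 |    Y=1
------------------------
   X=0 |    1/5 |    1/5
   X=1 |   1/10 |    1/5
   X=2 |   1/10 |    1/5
0.0200 bits

Mutual information: I(X;Y) = H(X) + H(Y) - H(X,Y)

Marginals:
P(X) = (2/5, 3/10, 3/10), H(X) = 1.5710 bits
P(Y) = (2/5, 3/5), H(Y) = 0.9710 bits

Joint entropy: H(X,Y) = 2.5219 bits

I(X;Y) = 1.5710 + 0.9710 - 2.5219 = 0.0200 bits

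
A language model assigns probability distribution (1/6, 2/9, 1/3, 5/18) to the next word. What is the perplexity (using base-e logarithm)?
3.8763

Perplexity is e^H (or exp(H) for natural log).

First, H = -Σ p log p = 1.3549 nats
Perplexity = e^1.3549 = 3.8763

Interpretation: The model's uncertainty is equivalent to choosing uniformly among 3.9 options.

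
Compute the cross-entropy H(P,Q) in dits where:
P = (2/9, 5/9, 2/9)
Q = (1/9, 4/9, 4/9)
0.4860 dits

Cross-entropy: H(P,Q) = -Σ p(x) log q(x)

Alternatively: H(P,Q) = H(P) + D_KL(P||Q)
H(P) = 0.4321 dits
D_KL(P||Q) = 0.0538 dits

H(P,Q) = 0.4321 + 0.0538 = 0.4860 dits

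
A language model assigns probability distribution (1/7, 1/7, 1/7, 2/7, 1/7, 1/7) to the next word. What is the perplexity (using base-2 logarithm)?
5.7423

Perplexity is 2^H (or exp(H) for natural log).

First, H = -Σ p log p = 2.5216 bits
Perplexity = 2^2.5216 = 5.7423

Interpretation: The model's uncertainty is equivalent to choosing uniformly among 5.7 options.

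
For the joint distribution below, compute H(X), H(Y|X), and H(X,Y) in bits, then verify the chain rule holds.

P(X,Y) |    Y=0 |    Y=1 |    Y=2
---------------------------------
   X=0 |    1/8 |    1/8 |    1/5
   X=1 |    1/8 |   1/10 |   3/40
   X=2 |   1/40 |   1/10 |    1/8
H(X,Y) = 3.0421, H(X) = 1.5395, H(Y|X) = 1.5026 (all in bits)

Chain rule: H(X,Y) = H(X) + H(Y|X)

Left side — joint entropy directly:
H(X,Y) = -Σ p(x,y) log p(x,y) = 3.0421 bits

Right side — compute H(Y|X) from the conditional distributions:
P(X) = (9/20, 3/10, 1/4), so H(X) = 1.5395 bits
H(Y|X) = Σ_x P(X=x) · H(Y|X=x):
  P(Y|X=0) = (5/18, 5/18, 4/9), H(Y|X=0) = 1.5466, weight P(X=0) = 9/20
  P(Y|X=1) = (5/12, 1/3, 1/4), H(Y|X=1) = 1.5546, weight P(X=1) = 3/10
  P(Y|X=2) = (1/10, 2/5, 1/2), H(Y|X=2) = 1.3610, weight P(X=2) = 1/4
H(Y|X) = 1.5026 bits

H(X) + H(Y|X) = 1.5395 + 1.5026 = 3.0421 bits

Both sides equal 3.0421 bits. ✓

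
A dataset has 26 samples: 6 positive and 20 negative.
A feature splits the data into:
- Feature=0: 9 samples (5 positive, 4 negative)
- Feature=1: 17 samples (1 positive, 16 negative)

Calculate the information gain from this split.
0.2253 bits

Information Gain = H(Y) - H(Y|Feature)

Before split:
P(positive) = 6/26 = 0.2308
H(Y) = 0.7793 bits

After split:
Feature=0: H = 0.9911 bits (weight = 9/26)
Feature=1: H = 0.3228 bits (weight = 17/26)
H(Y|Feature) = (9/26)×0.9911 + (17/26)×0.3228 = 0.5541 bits

Information Gain = 0.7793 - 0.5541 = 0.2253 bits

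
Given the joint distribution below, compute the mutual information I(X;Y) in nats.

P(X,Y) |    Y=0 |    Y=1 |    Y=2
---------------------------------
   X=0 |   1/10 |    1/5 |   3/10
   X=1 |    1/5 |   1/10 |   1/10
0.0662 nats

Mutual information: I(X;Y) = H(X) + H(Y) - H(X,Y)

Marginals:
P(X) = (3/5, 2/5), H(X) = 0.6730 nats
P(Y) = (3/10, 3/10, 2/5), H(Y) = 1.0889 nats

Joint entropy: H(X,Y) = 1.6957 nats

I(X;Y) = 0.6730 + 1.0889 - 1.6957 = 0.0662 nats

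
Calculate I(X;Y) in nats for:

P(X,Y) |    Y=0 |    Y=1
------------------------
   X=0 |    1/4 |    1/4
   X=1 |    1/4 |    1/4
0.0000 nats

Mutual information: I(X;Y) = H(X) + H(Y) - H(X,Y)

Marginals:
P(X) = (1/2, 1/2), H(X) = 0.6931 nats
P(Y) = (1/2, 1/2), H(Y) = 0.6931 nats

Joint entropy: H(X,Y) = 1.3863 nats

I(X;Y) = 0.6931 + 0.6931 - 1.3863 = 0.0000 nats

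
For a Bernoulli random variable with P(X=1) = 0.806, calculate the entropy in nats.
0.4920 nats

The binary entropy function is:
H(p) = -p log(p) - (1-p) log(1-p)

H(0.806) = -0.806 × log_e(0.806) - 0.194 × log_e(0.194)
H(0.806) = 0.4920 nats

Note: Binary entropy is maximized at p=0.5 (H=1 bit) and minimized at p=0 or p=1 (H=0).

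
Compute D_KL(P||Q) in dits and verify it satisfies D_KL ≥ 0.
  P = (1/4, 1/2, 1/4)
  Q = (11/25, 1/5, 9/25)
0.0980 dits

KL divergence satisfies the Gibbs inequality: D_KL(P||Q) ≥ 0 for all distributions P, Q.

D_KL(P||Q) = Σ p(x) log(p(x)/q(x))
Term by term:
  x=0: 1/4 × log_10[(1/4)/(11/25)] = -0.0614
  x=1: 1/2 × log_10[(1/2)/(1/5)] = 0.1990
  x=2: 1/4 × log_10[(1/4)/(9/25)] = -0.0396
D_KL(P||Q) = 0.0980 dits

D_KL(P||Q) = 0.0980 ≥ 0 ✓

This non-negativity is a fundamental property: relative entropy cannot be negative because it measures how different Q is from P.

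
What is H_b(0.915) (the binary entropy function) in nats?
0.2908 nats

The binary entropy function is:
H(p) = -p log(p) - (1-p) log(1-p)

H(0.915) = -0.915 × log_e(0.915) - 0.085 × log_e(0.085)
H(0.915) = 0.2908 nats

Note: Binary entropy is maximized at p=0.5 (H=1 bit) and minimized at p=0 or p=1 (H=0).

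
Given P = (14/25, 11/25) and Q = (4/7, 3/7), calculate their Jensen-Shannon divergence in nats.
0.0001 nats

Jensen-Shannon divergence is:
JSD(P||Q) = 0.5 × D_KL(P||M) + 0.5 × D_KL(Q||M)
where M = 0.5 × (P + Q) is the mixture distribution.

M = 0.5 × (14/25, 11/25) + 0.5 × (4/7, 3/7) = (0.565714, 0.434286)

D_KL(P||M) = 0.0001 nats
D_KL(Q||M) = 0.0001 nats

JSD(P||Q) = 0.5 × 0.0001 + 0.5 × 0.0001 = 0.0001 nats

Unlike KL divergence, JSD is symmetric and bounded: 0 ≤ JSD ≤ log(2).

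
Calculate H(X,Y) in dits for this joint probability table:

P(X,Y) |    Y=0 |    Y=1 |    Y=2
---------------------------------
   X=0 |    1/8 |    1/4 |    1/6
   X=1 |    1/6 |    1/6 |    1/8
0.7654 dits

Joint entropy is H(X,Y) = -Σ_{x,y} p(x,y) log p(x,y).

Summing over all non-zero entries:
H(X,Y) = -[1/8·log_10(1/8) + 1/4·log_10(1/4) + 1/6·log_10(1/6) + 1/6·log_10(1/6) + 1/6·log_10(1/6) + 1/8·log_10(1/8)]
H(X,Y) = 0.7654 dits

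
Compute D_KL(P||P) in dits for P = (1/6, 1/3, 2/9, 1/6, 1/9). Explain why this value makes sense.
0.0000 dits

KL divergence satisfies the Gibbs inequality: D_KL(P||Q) ≥ 0 for all distributions P, Q.

D_KL(P||Q) = Σ p(x) log(p(x)/q(x))
Each term is p(x) × log_10(p(x)/p(x)) = p(x) × log_10(1) = 0, so the sum is 0.
D_KL(P||Q) = 0.0000 dits

When P = Q, the KL divergence is exactly 0, as there is no 'divergence' between identical distributions.

This non-negativity is a fundamental property: relative entropy cannot be negative because it measures how different Q is from P.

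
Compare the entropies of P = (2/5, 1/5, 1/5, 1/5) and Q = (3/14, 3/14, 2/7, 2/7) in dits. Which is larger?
Q

Computing entropies in dits:
H(P) = 0.5786
H(Q) = 0.5976

Distribution Q has higher entropy.

Intuition: The distribution closer to uniform (more spread out) has higher entropy.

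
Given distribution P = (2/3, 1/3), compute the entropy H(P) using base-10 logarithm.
0.2764 dits

Shannon entropy is H(X) = -Σ p(x) log p(x).

For P = (2/3, 1/3):
H = -2/3 × log_10(2/3) -1/3 × log_10(1/3)
H = 0.2764 dits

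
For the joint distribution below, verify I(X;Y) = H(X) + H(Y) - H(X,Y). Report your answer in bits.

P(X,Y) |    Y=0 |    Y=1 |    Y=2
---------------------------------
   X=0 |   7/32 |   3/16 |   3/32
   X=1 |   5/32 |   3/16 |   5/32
I(X;Y) = 0.0189 bits

Mutual information has multiple equivalent forms:
- I(X;Y) = H(X) - H(X|Y)
- I(X;Y) = H(Y) - H(Y|X)
- I(X;Y) = H(X) + H(Y) - H(X,Y)

Computing all quantities:
H(X) = 1.0000, H(Y) = 1.5613, H(X,Y) = 2.5423
H(X|Y) = 0.9811, H(Y|X) = 1.5423

Verification:
H(X) - H(X|Y) = 1.0000 - 0.9811 = 0.0189
H(Y) - H(Y|X) = 1.5613 - 1.5423 = 0.0189
H(X) + H(Y) - H(X,Y) = 1.0000 + 1.5613 - 2.5423 = 0.0189

All forms give I(X;Y) = 0.0189 bits. ✓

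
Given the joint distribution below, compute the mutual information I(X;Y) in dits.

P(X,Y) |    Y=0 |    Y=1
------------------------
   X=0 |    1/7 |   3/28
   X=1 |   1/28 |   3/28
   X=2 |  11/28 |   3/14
0.0164 dits

Mutual information: I(X;Y) = H(X) + H(Y) - H(X,Y)

Marginals:
P(X) = (1/4, 1/7, 17/28), H(X) = 0.4028 dits
P(Y) = (4/7, 3/7), H(Y) = 0.2966 dits

Joint entropy: H(X,Y) = 0.6830 dits

I(X;Y) = 0.4028 + 0.2966 - 0.6830 = 0.0164 dits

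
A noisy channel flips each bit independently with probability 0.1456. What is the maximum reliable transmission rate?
0.4013 bits

For a binary symmetric channel (BSC) with error probability p:
Capacity C = 1 - H(p) bits per symbol

where H(p) = -p log₂(p) - (1-p) log₂(1-p) is the binary entropy function.

H(0.1456) = 0.5987 bits
C = 1 - 0.5987 = 0.4013 bits per symbol

This means we can reliably transmit up to 0.4013 bits of information per channel use.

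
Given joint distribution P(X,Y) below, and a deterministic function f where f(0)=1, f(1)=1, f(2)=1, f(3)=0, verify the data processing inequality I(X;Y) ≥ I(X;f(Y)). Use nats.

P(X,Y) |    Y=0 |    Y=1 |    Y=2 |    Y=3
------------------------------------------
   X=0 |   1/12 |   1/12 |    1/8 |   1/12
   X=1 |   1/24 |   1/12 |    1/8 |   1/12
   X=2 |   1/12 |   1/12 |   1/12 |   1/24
I(X;Y) = 0.0185, I(X;f(Y)) = 0.0060, inequality holds: 0.0185 ≥ 0.0060

Data Processing Inequality: For any Markov chain X → Y → Z, we have I(X;Y) ≥ I(X;Z).

Here Z = f(Y) is a deterministic function of Y, forming X → Y → Z.

Original I(X;Y) = 0.0185 nats

After applying f:
P(X,Z) where Z=f(Y):
- P(X,Z=0) = P(X,Y=3)
- P(X,Z=1) = P(X,Y=0) + P(X,Y=1) + P(X,Y=2)

I(X;Z) = I(X;f(Y)) = 0.0060 nats

Verification: 0.0185 ≥ 0.0060 ✓

Information cannot be created by processing; the function f can only lose information about X.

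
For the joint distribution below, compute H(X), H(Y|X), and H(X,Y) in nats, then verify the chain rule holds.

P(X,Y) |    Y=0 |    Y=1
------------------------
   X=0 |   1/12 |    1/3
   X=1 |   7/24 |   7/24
H(X,Y) = 1.2920, H(X) = 0.6792, H(Y|X) = 0.6128 (all in nats)

Chain rule: H(X,Y) = H(X) + H(Y|X)

Left side — joint entropy directly:
H(X,Y) = -Σ p(x,y) log p(x,y) = 1.2920 nats

Right side — compute H(Y|X) from the conditional distributions:
P(X) = (5/12, 7/12), so H(X) = 0.6792 nats
H(Y|X) = Σ_x P(X=x) · H(Y|X=x):
  P(Y|X=0) = (1/5, 4/5), H(Y|X=0) = 0.5004, weight P(X=0) = 5/12
  P(Y|X=1) = (1/2, 1/2), H(Y|X=1) = 0.6931, weight P(X=1) = 7/12
H(Y|X) = 0.6128 nats

H(X) + H(Y|X) = 0.6792 + 0.6128 = 1.2920 nats

Both sides equal 1.2920 nats. ✓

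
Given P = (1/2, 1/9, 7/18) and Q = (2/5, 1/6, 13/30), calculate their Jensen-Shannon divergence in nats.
0.0062 nats

Jensen-Shannon divergence is:
JSD(P||Q) = 0.5 × D_KL(P||M) + 0.5 × D_KL(Q||M)
where M = 0.5 × (P + Q) is the mixture distribution.

M = 0.5 × (1/2, 1/9, 7/18) + 0.5 × (2/5, 1/6, 13/30) = (9/20, 5/36, 0.411111)

D_KL(P||M) = 0.0063 nats
D_KL(Q||M) = 0.0061 nats

JSD(P||Q) = 0.5 × 0.0063 + 0.5 × 0.0061 = 0.0062 nats

Unlike KL divergence, JSD is symmetric and bounded: 0 ≤ JSD ≤ log(2).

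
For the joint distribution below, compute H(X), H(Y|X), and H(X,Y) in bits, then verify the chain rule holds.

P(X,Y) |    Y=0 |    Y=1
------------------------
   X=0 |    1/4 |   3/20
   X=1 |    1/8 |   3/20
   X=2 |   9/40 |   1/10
H(X,Y) = 2.5125, H(X) = 1.5679, H(Y|X) = 0.9445 (all in bits)

Chain rule: H(X,Y) = H(X) + H(Y|X)

Left side — joint entropy directly:
H(X,Y) = -Σ p(x,y) log p(x,y) = 2.5125 bits

Right side — compute H(Y|X) from the conditional distributions:
P(X) = (2/5, 11/40, 13/40), so H(X) = 1.5679 bits
H(Y|X) = Σ_x P(X=x) · H(Y|X=x):
  P(Y|X=0) = (5/8, 3/8), H(Y|X=0) = 0.9544, weight P(X=0) = 2/5
  P(Y|X=1) = (5/11, 6/11), H(Y|X=1) = 0.9940, weight P(X=1) = 11/40
  P(Y|X=2) = (9/13, 4/13), H(Y|X=2) = 0.8905, weight P(X=2) = 13/40
H(Y|X) = 0.9445 bits

H(X) + H(Y|X) = 1.5679 + 0.9445 = 2.5125 bits

Both sides equal 2.5125 bits. ✓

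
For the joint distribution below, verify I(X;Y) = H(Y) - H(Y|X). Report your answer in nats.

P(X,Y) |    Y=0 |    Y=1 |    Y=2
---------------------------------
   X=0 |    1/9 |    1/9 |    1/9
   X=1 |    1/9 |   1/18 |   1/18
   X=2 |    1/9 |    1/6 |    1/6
I(X;Y) = 0.0204 nats

Mutual information has multiple equivalent forms:
- I(X;Y) = H(X) - H(X|Y)
- I(X;Y) = H(Y) - H(Y|X)
- I(X;Y) = H(X) + H(Y) - H(X,Y)

Computing all quantities:
H(X) = 1.0609, H(Y) = 1.0986, H(X,Y) = 2.1391
H(X|Y) = 1.0405, H(Y|X) = 1.0782

Verification:
H(X) - H(X|Y) = 1.0609 - 1.0405 = 0.0204
H(Y) - H(Y|X) = 1.0986 - 1.0782 = 0.0204
H(X) + H(Y) - H(X,Y) = 1.0609 + 1.0986 - 2.1391 = 0.0204

All forms give I(X;Y) = 0.0204 nats. ✓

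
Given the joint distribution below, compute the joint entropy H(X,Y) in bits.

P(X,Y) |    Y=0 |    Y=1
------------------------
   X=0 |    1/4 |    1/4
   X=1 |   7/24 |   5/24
1.9899 bits

Joint entropy is H(X,Y) = -Σ_{x,y} p(x,y) log p(x,y).

Summing over all non-zero entries:
H(X,Y) = -[1/4·log_2(1/4) + 1/4·log_2(1/4) + 7/24·log_2(7/24) + 5/24·log_2(5/24)]
H(X,Y) = 1.9899 bits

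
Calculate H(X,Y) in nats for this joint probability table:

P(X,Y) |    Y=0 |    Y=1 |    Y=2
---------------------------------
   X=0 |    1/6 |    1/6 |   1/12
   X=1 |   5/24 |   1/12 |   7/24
1.6976 nats

Joint entropy is H(X,Y) = -Σ_{x,y} p(x,y) log p(x,y).

Summing over all non-zero entries:
H(X,Y) = -[1/6·log_e(1/6) + 1/6·log_e(1/6) + 1/12·log_e(1/12) + 5/24·log_e(5/24) + 1/12·log_e(1/12) + 7/24·log_e(7/24)]
H(X,Y) = 1.6976 nats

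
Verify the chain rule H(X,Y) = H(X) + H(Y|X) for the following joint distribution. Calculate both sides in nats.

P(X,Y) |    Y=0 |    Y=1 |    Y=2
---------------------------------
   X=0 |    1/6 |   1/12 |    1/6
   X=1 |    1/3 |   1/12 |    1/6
H(X,Y) = 1.6762, H(X) = 0.6792, H(Y|X) = 0.9970 (all in nats)

Chain rule: H(X,Y) = H(X) + H(Y|X)

Left side — joint entropy directly:
H(X,Y) = -Σ p(x,y) log p(x,y) = 1.6762 nats

Right side — compute H(Y|X) from the conditional distributions:
P(X) = (5/12, 7/12), so H(X) = 0.6792 nats
H(Y|X) = Σ_x P(X=x) · H(Y|X=x):
  P(Y|X=0) = (2/5, 1/5, 2/5), H(Y|X=0) = 1.0549, weight P(X=0) = 5/12
  P(Y|X=1) = (4/7, 1/7, 2/7), H(Y|X=1) = 0.9557, weight P(X=1) = 7/12
H(Y|X) = 0.9970 nats

H(X) + H(Y|X) = 0.6792 + 0.9970 = 1.6762 nats

Both sides equal 1.6762 nats. ✓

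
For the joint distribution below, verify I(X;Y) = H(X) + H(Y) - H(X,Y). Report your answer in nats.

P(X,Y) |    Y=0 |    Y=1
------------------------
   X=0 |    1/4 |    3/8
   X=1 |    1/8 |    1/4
I(X;Y) = 0.0022 nats

Mutual information has multiple equivalent forms:
- I(X;Y) = H(X) - H(X|Y)
- I(X;Y) = H(Y) - H(Y|X)
- I(X;Y) = H(X) + H(Y) - H(X,Y)

Computing all quantities:
H(X) = 0.6616, H(Y) = 0.6616, H(X,Y) = 1.3209
H(X|Y) = 0.6593, H(Y|X) = 0.6593

Verification:
H(X) - H(X|Y) = 0.6616 - 0.6593 = 0.0022
H(Y) - H(Y|X) = 0.6616 - 0.6593 = 0.0022
H(X) + H(Y) - H(X,Y) = 0.6616 + 0.6616 - 1.3209 = 0.0022

All forms give I(X;Y) = 0.0022 nats. ✓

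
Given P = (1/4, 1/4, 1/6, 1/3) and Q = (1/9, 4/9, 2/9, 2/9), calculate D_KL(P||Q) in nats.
0.1461 nats

KL divergence: D_KL(P||Q) = Σ p(x) log(p(x)/q(x))

Computing term by term:
  x=0: 1/4 × log_e[(1/4)/(1/9)] = 1/4 × 0.8109 = 0.2027
  x=1: 1/4 × log_e[(1/4)/(4/9)] = 1/4 × -0.5754 = -0.1438
  x=2: 1/6 × log_e[(1/6)/(2/9)] = 1/6 × -0.2877 = -0.0479
  x=3: 1/3 × log_e[(1/3)/(2/9)] = 1/3 × 0.4055 = 0.1352

D_KL(P||Q) = 0.1461 nats

Note: KL divergence is always non-negative and equals 0 iff P = Q.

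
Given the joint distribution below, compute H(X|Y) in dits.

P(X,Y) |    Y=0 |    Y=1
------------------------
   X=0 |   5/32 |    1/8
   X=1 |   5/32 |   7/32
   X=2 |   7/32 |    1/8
0.4663 dits

Using the chain rule: H(X|Y) = H(X,Y) - H(Y)

First, compute H(X,Y) = 0.7665 dits

Marginal P(Y) = (17/32, 15/32)
H(Y) = 0.3002 dits

H(X|Y) = H(X,Y) - H(Y) = 0.7665 - 0.3002 = 0.4663 dits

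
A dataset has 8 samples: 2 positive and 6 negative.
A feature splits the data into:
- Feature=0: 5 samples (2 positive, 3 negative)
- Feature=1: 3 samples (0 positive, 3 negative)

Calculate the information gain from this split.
0.2044 bits

Information Gain = H(Y) - H(Y|Feature)

Before split:
P(positive) = 2/8 = 0.2500
H(Y) = 0.8113 bits

After split:
Feature=0: H = 0.9710 bits (weight = 5/8)
Feature=1: H = 0.0000 bits (weight = 3/8)
H(Y|Feature) = (5/8)×0.9710 + (3/8)×0.0000 = 0.6068 bits

Information Gain = 0.8113 - 0.6068 = 0.2044 bits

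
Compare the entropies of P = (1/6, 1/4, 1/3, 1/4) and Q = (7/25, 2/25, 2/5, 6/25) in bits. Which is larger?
P

Computing entropies in bits:
H(P) = 1.9591
H(Q) = 1.8286

Distribution P has higher entropy.

Intuition: The distribution closer to uniform (more spread out) has higher entropy.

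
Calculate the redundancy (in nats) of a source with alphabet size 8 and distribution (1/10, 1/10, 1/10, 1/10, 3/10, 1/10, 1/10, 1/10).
0.1064 nats

Redundancy measures how far a source is from maximum entropy:
R = H_max - H(X)

Maximum entropy for 8 symbols: H_max = log_e(8) = 2.0794 nats
Actual entropy: H(X) = 1.9730 nats
Redundancy: R = 2.0794 - 1.9730 = 0.1064 nats

This redundancy represents potential for compression: the source could be compressed by 0.1064 nats per symbol.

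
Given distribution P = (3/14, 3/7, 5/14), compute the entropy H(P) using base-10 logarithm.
0.4608 dits

Shannon entropy is H(X) = -Σ p(x) log p(x).

For P = (3/14, 3/7, 5/14):
H = -3/14 × log_10(3/14) -3/7 × log_10(3/7) -5/14 × log_10(5/14)
H = 0.4608 dits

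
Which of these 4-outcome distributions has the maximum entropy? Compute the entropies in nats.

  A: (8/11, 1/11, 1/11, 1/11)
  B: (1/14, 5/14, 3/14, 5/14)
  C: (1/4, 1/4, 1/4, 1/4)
C

For a discrete distribution over n outcomes, entropy is maximized by the uniform distribution.

Computing entropies:
H(A) = 0.8856 nats
H(B) = 1.2540 nats
H(C) = 1.3863 nats

The uniform distribution (where all probabilities equal 1/4) achieves the maximum entropy of log_e(4) = 1.3863 nats.

Distribution C has the highest entropy.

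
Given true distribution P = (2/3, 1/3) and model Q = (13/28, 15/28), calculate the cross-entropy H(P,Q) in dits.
0.3125 dits

Cross-entropy: H(P,Q) = -Σ p(x) log q(x)

Alternatively: H(P,Q) = H(P) + D_KL(P||Q)
H(P) = 0.2764 dits
D_KL(P||Q) = 0.0361 dits

H(P,Q) = 0.2764 + 0.0361 = 0.3125 dits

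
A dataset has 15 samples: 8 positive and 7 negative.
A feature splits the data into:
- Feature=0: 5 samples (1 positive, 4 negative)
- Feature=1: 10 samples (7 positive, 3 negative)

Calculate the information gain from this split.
0.1686 bits

Information Gain = H(Y) - H(Y|Feature)

Before split:
P(positive) = 8/15 = 0.5333
H(Y) = 0.9968 bits

After split:
Feature=0: H = 0.7219 bits (weight = 5/15)
Feature=1: H = 0.8813 bits (weight = 10/15)
H(Y|Feature) = (5/15)×0.7219 + (10/15)×0.8813 = 0.8282 bits

Information Gain = 0.9968 - 0.8282 = 0.1686 bits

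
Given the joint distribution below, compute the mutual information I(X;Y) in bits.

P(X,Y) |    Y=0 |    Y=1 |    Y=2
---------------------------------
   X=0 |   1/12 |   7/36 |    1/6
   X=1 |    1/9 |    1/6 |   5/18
0.0157 bits

Mutual information: I(X;Y) = H(X) + H(Y) - H(X,Y)

Marginals:
P(X) = (4/9, 5/9), H(X) = 0.9911 bits
P(Y) = (7/36, 13/36, 4/9), H(Y) = 1.5100 bits

Joint entropy: H(X,Y) = 2.4853 bits

I(X;Y) = 0.9911 + 1.5100 - 2.4853 = 0.0157 bits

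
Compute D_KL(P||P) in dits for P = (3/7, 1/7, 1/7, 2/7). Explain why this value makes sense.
0.0000 dits

KL divergence satisfies the Gibbs inequality: D_KL(P||Q) ≥ 0 for all distributions P, Q.

D_KL(P||Q) = Σ p(x) log(p(x)/q(x))
Each term is p(x) × log_10(p(x)/p(x)) = p(x) × log_10(1) = 0, so the sum is 0.
D_KL(P||Q) = 0.0000 dits

When P = Q, the KL divergence is exactly 0, as there is no 'divergence' between identical distributions.

This non-negativity is a fundamental property: relative entropy cannot be negative because it measures how different Q is from P.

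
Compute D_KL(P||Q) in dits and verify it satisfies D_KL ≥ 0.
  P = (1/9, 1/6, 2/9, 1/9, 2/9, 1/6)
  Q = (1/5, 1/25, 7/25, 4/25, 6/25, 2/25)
0.0807 dits

KL divergence satisfies the Gibbs inequality: D_KL(P||Q) ≥ 0 for all distributions P, Q.

D_KL(P||Q) = Σ p(x) log(p(x)/q(x))
Term by term:
  x=0: 1/9 × log_10[(1/9)/(1/5)] = -0.0284
  x=1: 1/6 × log_10[(1/6)/(1/25)] = 0.1033
  x=2: 2/9 × log_10[(2/9)/(7/25)] = -0.0223
  x=3: 1/9 × log_10[(1/9)/(4/25)] = -0.0176
  x=4: 2/9 × log_10[(2/9)/(6/25)] = -0.0074
  x=5: 1/6 × log_10[(1/6)/(2/25)] = 0.0531
D_KL(P||Q) = 0.0807 dits

D_KL(P||Q) = 0.0807 ≥ 0 ✓

This non-negativity is a fundamental property: relative entropy cannot be negative because it measures how different Q is from P.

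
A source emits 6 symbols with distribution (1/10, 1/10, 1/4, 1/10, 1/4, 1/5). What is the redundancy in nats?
0.0859 nats

Redundancy measures how far a source is from maximum entropy:
R = H_max - H(X)

Maximum entropy for 6 symbols: H_max = log_e(6) = 1.7918 nats
Actual entropy: H(X) = 1.7058 nats
Redundancy: R = 1.7918 - 1.7058 = 0.0859 nats

This redundancy represents potential for compression: the source could be compressed by 0.0859 nats per symbol.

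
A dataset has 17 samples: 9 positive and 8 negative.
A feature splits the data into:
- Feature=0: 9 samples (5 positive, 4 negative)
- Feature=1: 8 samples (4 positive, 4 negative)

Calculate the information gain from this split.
0.0022 bits

Information Gain = H(Y) - H(Y|Feature)

Before split:
P(positive) = 9/17 = 0.5294
H(Y) = 0.9975 bits

After split:
Feature=0: H = 0.9911 bits (weight = 9/17)
Feature=1: H = 1.0000 bits (weight = 8/17)
H(Y|Feature) = (9/17)×0.9911 + (8/17)×1.0000 = 0.9953 bits

Information Gain = 0.9975 - 0.9953 = 0.0022 bits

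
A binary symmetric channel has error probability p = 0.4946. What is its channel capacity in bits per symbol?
0.0001 bits

For a binary symmetric channel (BSC) with error probability p:
Capacity C = 1 - H(p) bits per symbol

where H(p) = -p log₂(p) - (1-p) log₂(1-p) is the binary entropy function.

H(0.4946) = 0.9999 bits
C = 1 - 0.9999 = 0.0001 bits per symbol

This means we can reliably transmit up to 0.0001 bits of information per channel use.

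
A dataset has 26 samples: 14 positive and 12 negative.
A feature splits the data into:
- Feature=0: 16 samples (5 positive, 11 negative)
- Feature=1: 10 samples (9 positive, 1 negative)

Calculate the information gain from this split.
0.2639 bits

Information Gain = H(Y) - H(Y|Feature)

Before split:
P(positive) = 14/26 = 0.5385
H(Y) = 0.9957 bits

After split:
Feature=0: H = 0.8960 bits (weight = 16/26)
Feature=1: H = 0.4690 bits (weight = 10/26)
H(Y|Feature) = (16/26)×0.8960 + (10/26)×0.4690 = 0.7318 bits

Information Gain = 0.9957 - 0.7318 = 0.2639 bits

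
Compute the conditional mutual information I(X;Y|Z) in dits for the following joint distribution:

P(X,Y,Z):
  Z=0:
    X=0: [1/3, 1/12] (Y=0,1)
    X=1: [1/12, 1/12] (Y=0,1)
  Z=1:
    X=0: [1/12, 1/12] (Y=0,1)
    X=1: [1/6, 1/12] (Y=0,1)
0.0133 dits

Conditional mutual information: I(X;Y|Z) = H(X|Z) + H(Y|Z) - H(X,Y|Z)

H(Z) = 0.2950
H(X,Z) = 0.5683 → H(X|Z) = 0.2734
H(Y,Z) = 0.5683 → H(Y|Z) = 0.2734
H(X,Y,Z) = 0.8283 → H(X,Y|Z) = 0.5334

I(X;Y|Z) = 0.2734 + 0.2734 - 0.5334 = 0.0133 dits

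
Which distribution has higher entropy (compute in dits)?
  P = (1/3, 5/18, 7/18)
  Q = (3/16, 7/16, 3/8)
P

Computing entropies in dits:
H(P) = 0.4731
H(Q) = 0.4531

Distribution P has higher entropy.

Intuition: The distribution closer to uniform (more spread out) has higher entropy.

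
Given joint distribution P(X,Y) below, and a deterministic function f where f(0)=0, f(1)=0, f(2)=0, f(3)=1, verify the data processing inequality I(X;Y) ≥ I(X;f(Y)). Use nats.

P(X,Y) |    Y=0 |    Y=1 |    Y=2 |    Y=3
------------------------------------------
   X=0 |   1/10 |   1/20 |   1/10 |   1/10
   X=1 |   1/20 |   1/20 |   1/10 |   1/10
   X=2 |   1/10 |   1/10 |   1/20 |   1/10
I(X;Y) = 0.0311, I(X;f(Y)) = 0.0011, inequality holds: 0.0311 ≥ 0.0011

Data Processing Inequality: For any Markov chain X → Y → Z, we have I(X;Y) ≥ I(X;Z).

Here Z = f(Y) is a deterministic function of Y, forming X → Y → Z.

Original I(X;Y) = 0.0311 nats

After applying f:
P(X,Z) where Z=f(Y):
- P(X,Z=0) = P(X,Y=0) + P(X,Y=1) + P(X,Y=2)
- P(X,Z=1) = P(X,Y=3)

I(X;Z) = I(X;f(Y)) = 0.0011 nats

Verification: 0.0311 ≥ 0.0011 ✓

Information cannot be created by processing; the function f can only lose information about X.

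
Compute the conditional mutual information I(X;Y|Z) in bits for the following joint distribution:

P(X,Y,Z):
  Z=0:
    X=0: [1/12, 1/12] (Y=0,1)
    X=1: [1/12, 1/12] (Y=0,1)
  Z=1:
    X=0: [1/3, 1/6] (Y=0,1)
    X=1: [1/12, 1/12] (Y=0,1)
0.0105 bits

Conditional mutual information: I(X;Y|Z) = H(X|Z) + H(Y|Z) - H(X,Y|Z)

H(Z) = 0.9183
H(X,Z) = 1.7925 → H(X|Z) = 0.8742
H(Y,Z) = 1.8879 → H(Y|Z) = 0.9696
H(X,Y,Z) = 2.7516 → H(X,Y|Z) = 1.8333

I(X;Y|Z) = 0.8742 + 0.9696 - 1.8333 = 0.0105 bits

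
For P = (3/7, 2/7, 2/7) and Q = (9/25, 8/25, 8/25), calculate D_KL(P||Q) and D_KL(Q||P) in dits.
D_KL(P||Q) = 0.0043, D_KL(Q||P) = 0.0042

KL divergence is not symmetric: D_KL(P||Q) ≠ D_KL(Q||P) in general.

D_KL(P||Q) = 0.0043 dits
D_KL(Q||P) = 0.0042 dits

No, they are not equal!

This asymmetry is why KL divergence is not a true distance metric.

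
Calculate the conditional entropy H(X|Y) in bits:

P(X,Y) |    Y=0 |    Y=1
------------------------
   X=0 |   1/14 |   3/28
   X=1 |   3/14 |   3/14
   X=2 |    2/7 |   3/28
1.4461 bits

Using the chain rule: H(X|Y) = H(X,Y) - H(Y)

First, compute H(X,Y) = 2.4313 bits

Marginal P(Y) = (4/7, 3/7)
H(Y) = 0.9852 bits

H(X|Y) = H(X,Y) - H(Y) = 2.4313 - 0.9852 = 1.4461 bits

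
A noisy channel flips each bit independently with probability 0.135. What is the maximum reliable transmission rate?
0.4290 bits

For a binary symmetric channel (BSC) with error probability p:
Capacity C = 1 - H(p) bits per symbol

where H(p) = -p log₂(p) - (1-p) log₂(1-p) is the binary entropy function.

H(0.135) = 0.5710 bits
C = 1 - 0.5710 = 0.4290 bits per symbol

This means we can reliably transmit up to 0.4290 bits of information per channel use.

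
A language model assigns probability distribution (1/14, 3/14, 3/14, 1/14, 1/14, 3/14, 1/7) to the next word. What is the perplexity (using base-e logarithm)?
6.2575

Perplexity is e^H (or exp(H) for natural log).

First, H = -Σ p log p = 1.8338 nats
Perplexity = e^1.8338 = 6.2575

Interpretation: The model's uncertainty is equivalent to choosing uniformly among 6.3 options.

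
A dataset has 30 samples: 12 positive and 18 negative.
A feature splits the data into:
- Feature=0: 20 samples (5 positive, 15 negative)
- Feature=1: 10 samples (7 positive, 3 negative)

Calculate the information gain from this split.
0.1363 bits

Information Gain = H(Y) - H(Y|Feature)

Before split:
P(positive) = 12/30 = 0.4000
H(Y) = 0.9710 bits

After split:
Feature=0: H = 0.8113 bits (weight = 20/30)
Feature=1: H = 0.8813 bits (weight = 10/30)
H(Y|Feature) = (20/30)×0.8113 + (10/30)×0.8813 = 0.8346 bits

Information Gain = 0.9710 - 0.8346 = 0.1363 bits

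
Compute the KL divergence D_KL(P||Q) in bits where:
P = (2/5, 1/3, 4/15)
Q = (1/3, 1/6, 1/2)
0.1967 bits

KL divergence: D_KL(P||Q) = Σ p(x) log(p(x)/q(x))

Computing term by term:
  x=0: 2/5 × log_2[(2/5)/(1/3)] = 2/5 × 0.2630 = 0.1052
  x=1: 1/3 × log_2[(1/3)/(1/6)] = 1/3 × 1.0000 = 0.3333
  x=2: 4/15 × log_2[(4/15)/(1/2)] = 4/15 × -0.9069 = -0.2418

D_KL(P||Q) = 0.1967 bits

Note: KL divergence is always non-negative and equals 0 iff P = Q.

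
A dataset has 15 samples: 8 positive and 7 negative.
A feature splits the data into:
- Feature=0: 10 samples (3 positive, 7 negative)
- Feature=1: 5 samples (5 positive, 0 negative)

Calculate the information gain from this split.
0.4093 bits

Information Gain = H(Y) - H(Y|Feature)

Before split:
P(positive) = 8/15 = 0.5333
H(Y) = 0.9968 bits

After split:
Feature=0: H = 0.8813 bits (weight = 10/15)
Feature=1: H = 0.0000 bits (weight = 5/15)
H(Y|Feature) = (10/15)×0.8813 + (5/15)×0.0000 = 0.5875 bits

Information Gain = 0.9968 - 0.5875 = 0.4093 bits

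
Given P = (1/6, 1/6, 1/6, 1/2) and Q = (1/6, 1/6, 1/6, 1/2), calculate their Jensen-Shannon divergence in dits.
0.0000 dits

Jensen-Shannon divergence is:
JSD(P||Q) = 0.5 × D_KL(P||M) + 0.5 × D_KL(Q||M)
where M = 0.5 × (P + Q) is the mixture distribution.

M = 0.5 × (1/6, 1/6, 1/6, 1/2) + 0.5 × (1/6, 1/6, 1/6, 1/2) = (1/6, 1/6, 1/6, 1/2)

D_KL(P||M) = 0.0000 dits
D_KL(Q||M) = 0.0000 dits

JSD(P||Q) = 0.5 × 0.0000 + 0.5 × 0.0000 = 0.0000 dits

Unlike KL divergence, JSD is symmetric and bounded: 0 ≤ JSD ≤ log(2).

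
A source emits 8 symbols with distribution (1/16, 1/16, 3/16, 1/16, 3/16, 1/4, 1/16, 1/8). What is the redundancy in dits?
0.0660 dits

Redundancy measures how far a source is from maximum entropy:
R = H_max - H(X)

Maximum entropy for 8 symbols: H_max = log_10(8) = 0.9031 dits
Actual entropy: H(X) = 0.8371 dits
Redundancy: R = 0.9031 - 0.8371 = 0.0660 dits

This redundancy represents potential for compression: the source could be compressed by 0.0660 dits per symbol.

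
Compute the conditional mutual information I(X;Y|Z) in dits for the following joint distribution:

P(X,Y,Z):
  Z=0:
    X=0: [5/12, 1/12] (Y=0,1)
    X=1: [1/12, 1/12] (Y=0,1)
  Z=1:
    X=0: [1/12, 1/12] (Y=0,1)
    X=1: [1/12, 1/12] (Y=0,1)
0.0148 dits

Conditional mutual information: I(X;Y|Z) = H(X|Z) + H(Y|Z) - H(X,Y|Z)

H(Z) = 0.2764
H(X,Z) = 0.5396 → H(X|Z) = 0.2632
H(Y,Z) = 0.5396 → H(Y|Z) = 0.2632
H(X,Y,Z) = 0.7879 → H(X,Y|Z) = 0.5115

I(X;Y|Z) = 0.2632 + 0.2632 - 0.5115 = 0.0148 dits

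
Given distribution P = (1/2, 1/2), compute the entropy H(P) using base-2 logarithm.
1.0000 bits

Shannon entropy is H(X) = -Σ p(x) log p(x).

For P = (1/2, 1/2):
H = -1/2 × log_2(1/2) -1/2 × log_2(1/2)
H = 1.0000 bits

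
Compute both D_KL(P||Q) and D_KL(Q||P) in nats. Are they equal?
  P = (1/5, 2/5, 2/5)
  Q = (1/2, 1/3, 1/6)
D_KL(P||Q) = 0.2399, D_KL(Q||P) = 0.2515

KL divergence is not symmetric: D_KL(P||Q) ≠ D_KL(Q||P) in general.

D_KL(P||Q) = 0.2399 nats
D_KL(Q||P) = 0.2515 nats

No, they are not equal!

This asymmetry is why KL divergence is not a true distance metric.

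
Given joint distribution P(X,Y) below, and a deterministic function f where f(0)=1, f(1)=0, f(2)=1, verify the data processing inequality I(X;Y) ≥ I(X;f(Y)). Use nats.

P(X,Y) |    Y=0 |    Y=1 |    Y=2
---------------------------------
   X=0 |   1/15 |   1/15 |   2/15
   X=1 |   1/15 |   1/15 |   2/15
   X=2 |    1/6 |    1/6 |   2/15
I(X;Y) = 0.0241, I(X;f(Y)) = 0.0068, inequality holds: 0.0241 ≥ 0.0068

Data Processing Inequality: For any Markov chain X → Y → Z, we have I(X;Y) ≥ I(X;Z).

Here Z = f(Y) is a deterministic function of Y, forming X → Y → Z.

Original I(X;Y) = 0.0241 nats

After applying f:
P(X,Z) where Z=f(Y):
- P(X,Z=0) = P(X,Y=1)
- P(X,Z=1) = P(X,Y=0) + P(X,Y=2)

I(X;Z) = I(X;f(Y)) = 0.0068 nats

Verification: 0.0241 ≥ 0.0068 ✓

Information cannot be created by processing; the function f can only lose information about X.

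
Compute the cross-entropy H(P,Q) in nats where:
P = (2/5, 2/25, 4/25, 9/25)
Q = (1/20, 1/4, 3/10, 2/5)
1.8317 nats

Cross-entropy: H(P,Q) = -Σ p(x) log q(x)

Alternatively: H(P,Q) = H(P) + D_KL(P||Q)
H(P) = 1.2296 nats
D_KL(P||Q) = 0.6021 nats

H(P,Q) = 1.2296 + 0.6021 = 1.8317 nats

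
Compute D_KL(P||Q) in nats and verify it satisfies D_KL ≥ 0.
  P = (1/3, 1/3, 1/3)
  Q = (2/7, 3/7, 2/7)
0.0190 nats

KL divergence satisfies the Gibbs inequality: D_KL(P||Q) ≥ 0 for all distributions P, Q.

D_KL(P||Q) = Σ p(x) log(p(x)/q(x))
Term by term:
  x=0: 1/3 × log_e[(1/3)/(2/7)] = 0.0514
  x=1: 1/3 × log_e[(1/3)/(3/7)] = -0.0838
  x=2: 1/3 × log_e[(1/3)/(2/7)] = 0.0514
D_KL(P||Q) = 0.0190 nats

D_KL(P||Q) = 0.0190 ≥ 0 ✓

This non-negativity is a fundamental property: relative entropy cannot be negative because it measures how different Q is from P.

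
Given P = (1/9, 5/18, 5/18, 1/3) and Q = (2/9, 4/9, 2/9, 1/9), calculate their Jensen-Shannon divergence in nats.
0.0498 nats

Jensen-Shannon divergence is:
JSD(P||Q) = 0.5 × D_KL(P||M) + 0.5 × D_KL(Q||M)
where M = 0.5 × (P + Q) is the mixture distribution.

M = 0.5 × (1/9, 5/18, 5/18, 1/3) + 0.5 × (2/9, 4/9, 2/9, 1/9) = (1/6, 13/36, 1/4, 2/9)

D_KL(P||M) = 0.0465 nats
D_KL(Q||M) = 0.0530 nats

JSD(P||Q) = 0.5 × 0.0465 + 0.5 × 0.0530 = 0.0498 nats

Unlike KL divergence, JSD is symmetric and bounded: 0 ≤ JSD ≤ log(2).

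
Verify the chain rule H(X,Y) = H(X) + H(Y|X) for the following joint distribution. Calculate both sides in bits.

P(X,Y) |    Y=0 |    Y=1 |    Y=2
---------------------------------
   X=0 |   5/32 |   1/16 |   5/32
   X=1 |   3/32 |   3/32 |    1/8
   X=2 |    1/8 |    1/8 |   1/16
H(X,Y) = 3.1022, H(X) = 1.5794, H(Y|X) = 1.5228 (all in bits)

Chain rule: H(X,Y) = H(X) + H(Y|X)

Left side — joint entropy directly:
H(X,Y) = -Σ p(x,y) log p(x,y) = 3.1022 bits

Right side — compute H(Y|X) from the conditional distributions:
P(X) = (3/8, 5/16, 5/16), so H(X) = 1.5794 bits
H(Y|X) = Σ_x P(X=x) · H(Y|X=x):
  P(Y|X=0) = (5/12, 1/6, 5/12), H(Y|X=0) = 1.4834, weight P(X=0) = 3/8
  P(Y|X=1) = (3/10, 3/10, 2/5), H(Y|X=1) = 1.5710, weight P(X=1) = 5/16
  P(Y|X=2) = (2/5, 2/5, 1/5), H(Y|X=2) = 1.5219, weight P(X=2) = 5/16
H(Y|X) = 1.5228 bits

H(X) + H(Y|X) = 1.5794 + 1.5228 = 3.1022 bits

Both sides equal 3.1022 bits. ✓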